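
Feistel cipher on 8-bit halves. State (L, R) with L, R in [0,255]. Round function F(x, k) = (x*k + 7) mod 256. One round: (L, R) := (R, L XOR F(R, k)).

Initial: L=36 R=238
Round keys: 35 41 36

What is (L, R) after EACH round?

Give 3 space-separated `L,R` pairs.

Answer: 238,181 181,234 234,90

Derivation:
Round 1 (k=35): L=238 R=181
Round 2 (k=41): L=181 R=234
Round 3 (k=36): L=234 R=90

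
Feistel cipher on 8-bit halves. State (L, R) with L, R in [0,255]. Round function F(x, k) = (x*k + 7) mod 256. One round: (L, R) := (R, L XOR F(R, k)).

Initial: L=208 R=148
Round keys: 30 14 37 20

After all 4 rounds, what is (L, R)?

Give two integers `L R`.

Answer: 167 94

Derivation:
Round 1 (k=30): L=148 R=143
Round 2 (k=14): L=143 R=77
Round 3 (k=37): L=77 R=167
Round 4 (k=20): L=167 R=94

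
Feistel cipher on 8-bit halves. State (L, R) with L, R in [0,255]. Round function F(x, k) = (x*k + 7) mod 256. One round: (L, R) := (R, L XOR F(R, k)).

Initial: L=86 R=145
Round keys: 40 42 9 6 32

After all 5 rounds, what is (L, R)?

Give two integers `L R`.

Answer: 43 105

Derivation:
Round 1 (k=40): L=145 R=249
Round 2 (k=42): L=249 R=112
Round 3 (k=9): L=112 R=14
Round 4 (k=6): L=14 R=43
Round 5 (k=32): L=43 R=105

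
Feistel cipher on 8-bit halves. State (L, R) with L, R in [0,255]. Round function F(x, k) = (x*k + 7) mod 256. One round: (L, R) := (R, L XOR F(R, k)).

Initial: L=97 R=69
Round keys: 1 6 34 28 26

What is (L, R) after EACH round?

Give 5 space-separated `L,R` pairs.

Answer: 69,45 45,80 80,138 138,79 79,135

Derivation:
Round 1 (k=1): L=69 R=45
Round 2 (k=6): L=45 R=80
Round 3 (k=34): L=80 R=138
Round 4 (k=28): L=138 R=79
Round 5 (k=26): L=79 R=135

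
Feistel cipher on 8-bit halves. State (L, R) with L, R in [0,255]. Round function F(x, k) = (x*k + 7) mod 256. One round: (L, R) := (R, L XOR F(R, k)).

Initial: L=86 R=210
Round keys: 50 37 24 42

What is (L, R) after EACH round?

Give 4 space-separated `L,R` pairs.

Answer: 210,93 93,170 170,170 170,65

Derivation:
Round 1 (k=50): L=210 R=93
Round 2 (k=37): L=93 R=170
Round 3 (k=24): L=170 R=170
Round 4 (k=42): L=170 R=65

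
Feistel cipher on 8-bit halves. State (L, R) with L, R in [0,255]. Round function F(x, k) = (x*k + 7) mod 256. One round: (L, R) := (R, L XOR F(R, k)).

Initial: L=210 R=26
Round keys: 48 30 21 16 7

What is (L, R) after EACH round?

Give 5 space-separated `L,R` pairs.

Answer: 26,53 53,39 39,15 15,208 208,184

Derivation:
Round 1 (k=48): L=26 R=53
Round 2 (k=30): L=53 R=39
Round 3 (k=21): L=39 R=15
Round 4 (k=16): L=15 R=208
Round 5 (k=7): L=208 R=184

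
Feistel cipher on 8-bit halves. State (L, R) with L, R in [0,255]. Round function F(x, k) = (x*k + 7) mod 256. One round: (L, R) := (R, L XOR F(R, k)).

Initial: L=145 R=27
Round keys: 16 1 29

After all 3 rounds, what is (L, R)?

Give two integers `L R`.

Round 1 (k=16): L=27 R=38
Round 2 (k=1): L=38 R=54
Round 3 (k=29): L=54 R=3

Answer: 54 3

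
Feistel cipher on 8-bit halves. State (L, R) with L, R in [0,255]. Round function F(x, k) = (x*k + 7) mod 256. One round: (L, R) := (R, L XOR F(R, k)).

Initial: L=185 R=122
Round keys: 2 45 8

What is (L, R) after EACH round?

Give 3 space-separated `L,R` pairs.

Answer: 122,66 66,219 219,157

Derivation:
Round 1 (k=2): L=122 R=66
Round 2 (k=45): L=66 R=219
Round 3 (k=8): L=219 R=157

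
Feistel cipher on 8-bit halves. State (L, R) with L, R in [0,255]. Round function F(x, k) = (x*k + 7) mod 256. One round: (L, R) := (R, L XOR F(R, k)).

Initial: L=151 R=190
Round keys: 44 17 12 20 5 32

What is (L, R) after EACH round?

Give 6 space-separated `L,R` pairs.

Answer: 190,56 56,1 1,43 43,98 98,218 218,37

Derivation:
Round 1 (k=44): L=190 R=56
Round 2 (k=17): L=56 R=1
Round 3 (k=12): L=1 R=43
Round 4 (k=20): L=43 R=98
Round 5 (k=5): L=98 R=218
Round 6 (k=32): L=218 R=37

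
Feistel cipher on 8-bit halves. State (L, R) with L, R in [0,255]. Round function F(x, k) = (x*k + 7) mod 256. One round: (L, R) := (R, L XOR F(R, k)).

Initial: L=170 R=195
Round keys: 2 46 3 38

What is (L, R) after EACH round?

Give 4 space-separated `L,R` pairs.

Answer: 195,39 39,202 202,66 66,25

Derivation:
Round 1 (k=2): L=195 R=39
Round 2 (k=46): L=39 R=202
Round 3 (k=3): L=202 R=66
Round 4 (k=38): L=66 R=25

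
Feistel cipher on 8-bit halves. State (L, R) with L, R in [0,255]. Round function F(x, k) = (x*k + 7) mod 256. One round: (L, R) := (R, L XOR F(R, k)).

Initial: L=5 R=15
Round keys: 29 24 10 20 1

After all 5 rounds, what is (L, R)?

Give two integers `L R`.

Answer: 135 246

Derivation:
Round 1 (k=29): L=15 R=191
Round 2 (k=24): L=191 R=224
Round 3 (k=10): L=224 R=120
Round 4 (k=20): L=120 R=135
Round 5 (k=1): L=135 R=246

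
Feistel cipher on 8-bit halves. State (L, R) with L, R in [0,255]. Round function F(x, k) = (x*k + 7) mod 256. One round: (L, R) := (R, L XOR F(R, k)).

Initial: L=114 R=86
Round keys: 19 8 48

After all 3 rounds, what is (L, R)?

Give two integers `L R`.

Round 1 (k=19): L=86 R=27
Round 2 (k=8): L=27 R=137
Round 3 (k=48): L=137 R=172

Answer: 137 172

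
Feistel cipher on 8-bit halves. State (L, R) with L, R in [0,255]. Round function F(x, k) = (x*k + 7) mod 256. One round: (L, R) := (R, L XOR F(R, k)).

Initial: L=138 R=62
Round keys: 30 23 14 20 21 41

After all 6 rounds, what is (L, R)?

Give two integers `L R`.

Round 1 (k=30): L=62 R=193
Round 2 (k=23): L=193 R=96
Round 3 (k=14): L=96 R=134
Round 4 (k=20): L=134 R=31
Round 5 (k=21): L=31 R=20
Round 6 (k=41): L=20 R=36

Answer: 20 36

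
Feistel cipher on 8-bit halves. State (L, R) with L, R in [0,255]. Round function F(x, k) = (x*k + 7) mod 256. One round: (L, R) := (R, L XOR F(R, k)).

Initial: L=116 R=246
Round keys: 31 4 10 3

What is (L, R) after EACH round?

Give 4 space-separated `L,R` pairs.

Answer: 246,165 165,109 109,236 236,166

Derivation:
Round 1 (k=31): L=246 R=165
Round 2 (k=4): L=165 R=109
Round 3 (k=10): L=109 R=236
Round 4 (k=3): L=236 R=166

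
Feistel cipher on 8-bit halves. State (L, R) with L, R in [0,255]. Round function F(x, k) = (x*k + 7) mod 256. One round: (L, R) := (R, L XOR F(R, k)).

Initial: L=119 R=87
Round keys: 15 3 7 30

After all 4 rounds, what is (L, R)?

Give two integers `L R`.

Answer: 211 154

Derivation:
Round 1 (k=15): L=87 R=87
Round 2 (k=3): L=87 R=91
Round 3 (k=7): L=91 R=211
Round 4 (k=30): L=211 R=154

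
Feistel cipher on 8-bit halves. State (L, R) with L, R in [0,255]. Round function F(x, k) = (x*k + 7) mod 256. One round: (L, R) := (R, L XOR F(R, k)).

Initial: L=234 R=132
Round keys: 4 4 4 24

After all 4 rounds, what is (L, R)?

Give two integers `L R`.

Answer: 254 168

Derivation:
Round 1 (k=4): L=132 R=253
Round 2 (k=4): L=253 R=127
Round 3 (k=4): L=127 R=254
Round 4 (k=24): L=254 R=168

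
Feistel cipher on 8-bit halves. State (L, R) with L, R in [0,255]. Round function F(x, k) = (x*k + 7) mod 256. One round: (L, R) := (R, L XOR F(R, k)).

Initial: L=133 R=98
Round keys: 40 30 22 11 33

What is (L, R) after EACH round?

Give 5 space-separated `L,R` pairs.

Round 1 (k=40): L=98 R=210
Round 2 (k=30): L=210 R=193
Round 3 (k=22): L=193 R=79
Round 4 (k=11): L=79 R=173
Round 5 (k=33): L=173 R=27

Answer: 98,210 210,193 193,79 79,173 173,27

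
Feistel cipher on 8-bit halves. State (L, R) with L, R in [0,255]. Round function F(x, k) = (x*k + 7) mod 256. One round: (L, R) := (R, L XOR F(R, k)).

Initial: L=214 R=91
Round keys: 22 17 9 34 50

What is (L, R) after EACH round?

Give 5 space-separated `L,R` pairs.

Round 1 (k=22): L=91 R=15
Round 2 (k=17): L=15 R=93
Round 3 (k=9): L=93 R=67
Round 4 (k=34): L=67 R=176
Round 5 (k=50): L=176 R=36

Answer: 91,15 15,93 93,67 67,176 176,36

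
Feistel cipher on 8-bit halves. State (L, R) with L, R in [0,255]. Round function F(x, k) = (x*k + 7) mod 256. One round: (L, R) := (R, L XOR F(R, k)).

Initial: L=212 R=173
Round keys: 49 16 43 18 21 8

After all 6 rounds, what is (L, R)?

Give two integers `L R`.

Round 1 (k=49): L=173 R=240
Round 2 (k=16): L=240 R=170
Round 3 (k=43): L=170 R=101
Round 4 (k=18): L=101 R=139
Round 5 (k=21): L=139 R=11
Round 6 (k=8): L=11 R=212

Answer: 11 212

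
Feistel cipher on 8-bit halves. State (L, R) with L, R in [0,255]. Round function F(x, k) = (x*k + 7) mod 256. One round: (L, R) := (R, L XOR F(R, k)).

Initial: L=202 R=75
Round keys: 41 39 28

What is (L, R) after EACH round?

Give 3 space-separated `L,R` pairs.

Round 1 (k=41): L=75 R=192
Round 2 (k=39): L=192 R=12
Round 3 (k=28): L=12 R=151

Answer: 75,192 192,12 12,151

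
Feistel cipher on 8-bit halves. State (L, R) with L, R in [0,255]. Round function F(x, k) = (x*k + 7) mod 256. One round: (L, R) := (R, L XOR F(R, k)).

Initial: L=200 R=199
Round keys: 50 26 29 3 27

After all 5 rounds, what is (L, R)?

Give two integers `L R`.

Answer: 217 106

Derivation:
Round 1 (k=50): L=199 R=45
Round 2 (k=26): L=45 R=94
Round 3 (k=29): L=94 R=128
Round 4 (k=3): L=128 R=217
Round 5 (k=27): L=217 R=106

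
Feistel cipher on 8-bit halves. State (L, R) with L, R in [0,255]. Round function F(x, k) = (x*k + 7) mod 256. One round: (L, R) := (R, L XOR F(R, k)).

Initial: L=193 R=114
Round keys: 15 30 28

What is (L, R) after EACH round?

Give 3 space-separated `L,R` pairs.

Answer: 114,116 116,237 237,135

Derivation:
Round 1 (k=15): L=114 R=116
Round 2 (k=30): L=116 R=237
Round 3 (k=28): L=237 R=135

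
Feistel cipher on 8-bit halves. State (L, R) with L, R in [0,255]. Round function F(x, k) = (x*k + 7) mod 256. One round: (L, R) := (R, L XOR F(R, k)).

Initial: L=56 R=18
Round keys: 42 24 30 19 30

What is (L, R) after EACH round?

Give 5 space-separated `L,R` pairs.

Answer: 18,195 195,93 93,46 46,44 44,1

Derivation:
Round 1 (k=42): L=18 R=195
Round 2 (k=24): L=195 R=93
Round 3 (k=30): L=93 R=46
Round 4 (k=19): L=46 R=44
Round 5 (k=30): L=44 R=1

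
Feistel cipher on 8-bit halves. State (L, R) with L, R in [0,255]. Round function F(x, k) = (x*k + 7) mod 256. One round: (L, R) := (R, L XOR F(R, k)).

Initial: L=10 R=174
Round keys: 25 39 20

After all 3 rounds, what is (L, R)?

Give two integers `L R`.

Round 1 (k=25): L=174 R=15
Round 2 (k=39): L=15 R=254
Round 3 (k=20): L=254 R=208

Answer: 254 208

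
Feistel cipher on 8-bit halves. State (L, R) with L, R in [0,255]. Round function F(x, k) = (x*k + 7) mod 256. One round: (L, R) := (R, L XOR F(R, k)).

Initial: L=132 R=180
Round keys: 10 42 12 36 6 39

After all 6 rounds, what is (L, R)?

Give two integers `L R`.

Answer: 51 202

Derivation:
Round 1 (k=10): L=180 R=139
Round 2 (k=42): L=139 R=97
Round 3 (k=12): L=97 R=24
Round 4 (k=36): L=24 R=6
Round 5 (k=6): L=6 R=51
Round 6 (k=39): L=51 R=202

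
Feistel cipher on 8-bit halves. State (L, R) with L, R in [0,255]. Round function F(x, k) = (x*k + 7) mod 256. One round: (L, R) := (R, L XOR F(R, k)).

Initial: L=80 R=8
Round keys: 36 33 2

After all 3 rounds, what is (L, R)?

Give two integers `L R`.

Answer: 86 196

Derivation:
Round 1 (k=36): L=8 R=119
Round 2 (k=33): L=119 R=86
Round 3 (k=2): L=86 R=196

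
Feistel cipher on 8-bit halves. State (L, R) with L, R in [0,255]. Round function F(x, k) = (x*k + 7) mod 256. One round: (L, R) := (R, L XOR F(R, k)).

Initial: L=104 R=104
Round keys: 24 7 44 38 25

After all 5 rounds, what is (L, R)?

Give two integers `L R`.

Round 1 (k=24): L=104 R=175
Round 2 (k=7): L=175 R=184
Round 3 (k=44): L=184 R=8
Round 4 (k=38): L=8 R=143
Round 5 (k=25): L=143 R=246

Answer: 143 246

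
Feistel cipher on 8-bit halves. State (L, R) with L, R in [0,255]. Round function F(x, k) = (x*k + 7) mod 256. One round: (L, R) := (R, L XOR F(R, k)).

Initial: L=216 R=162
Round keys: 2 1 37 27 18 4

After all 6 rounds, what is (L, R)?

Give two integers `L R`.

Round 1 (k=2): L=162 R=147
Round 2 (k=1): L=147 R=56
Round 3 (k=37): L=56 R=140
Round 4 (k=27): L=140 R=243
Round 5 (k=18): L=243 R=145
Round 6 (k=4): L=145 R=184

Answer: 145 184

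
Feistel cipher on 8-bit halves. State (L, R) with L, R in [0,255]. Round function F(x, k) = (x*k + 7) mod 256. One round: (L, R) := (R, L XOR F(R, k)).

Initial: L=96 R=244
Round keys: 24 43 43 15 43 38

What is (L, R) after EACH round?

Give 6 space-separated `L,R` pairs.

Round 1 (k=24): L=244 R=135
Round 2 (k=43): L=135 R=64
Round 3 (k=43): L=64 R=64
Round 4 (k=15): L=64 R=135
Round 5 (k=43): L=135 R=244
Round 6 (k=38): L=244 R=184

Answer: 244,135 135,64 64,64 64,135 135,244 244,184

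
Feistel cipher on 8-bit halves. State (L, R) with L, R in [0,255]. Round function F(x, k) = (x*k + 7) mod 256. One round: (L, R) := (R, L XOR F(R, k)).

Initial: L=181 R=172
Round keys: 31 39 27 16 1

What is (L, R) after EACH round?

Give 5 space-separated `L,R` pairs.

Round 1 (k=31): L=172 R=110
Round 2 (k=39): L=110 R=101
Round 3 (k=27): L=101 R=192
Round 4 (k=16): L=192 R=98
Round 5 (k=1): L=98 R=169

Answer: 172,110 110,101 101,192 192,98 98,169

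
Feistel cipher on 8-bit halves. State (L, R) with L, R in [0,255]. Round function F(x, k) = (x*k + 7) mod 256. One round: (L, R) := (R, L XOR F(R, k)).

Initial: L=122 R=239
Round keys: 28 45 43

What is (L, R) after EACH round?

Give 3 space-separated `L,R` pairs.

Round 1 (k=28): L=239 R=81
Round 2 (k=45): L=81 R=171
Round 3 (k=43): L=171 R=145

Answer: 239,81 81,171 171,145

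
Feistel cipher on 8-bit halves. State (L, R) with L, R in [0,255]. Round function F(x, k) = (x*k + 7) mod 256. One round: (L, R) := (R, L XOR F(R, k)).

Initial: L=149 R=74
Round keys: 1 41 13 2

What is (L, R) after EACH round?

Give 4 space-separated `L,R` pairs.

Round 1 (k=1): L=74 R=196
Round 2 (k=41): L=196 R=33
Round 3 (k=13): L=33 R=112
Round 4 (k=2): L=112 R=198

Answer: 74,196 196,33 33,112 112,198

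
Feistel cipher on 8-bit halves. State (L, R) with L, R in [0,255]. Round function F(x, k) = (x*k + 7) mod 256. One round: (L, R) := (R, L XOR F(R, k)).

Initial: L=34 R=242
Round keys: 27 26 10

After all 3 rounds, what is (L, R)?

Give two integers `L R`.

Answer: 63 210

Derivation:
Round 1 (k=27): L=242 R=175
Round 2 (k=26): L=175 R=63
Round 3 (k=10): L=63 R=210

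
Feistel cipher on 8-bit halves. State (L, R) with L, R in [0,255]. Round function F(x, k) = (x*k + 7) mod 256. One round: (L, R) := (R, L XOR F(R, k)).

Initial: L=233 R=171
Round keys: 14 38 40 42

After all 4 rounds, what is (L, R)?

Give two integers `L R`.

Answer: 239 161

Derivation:
Round 1 (k=14): L=171 R=136
Round 2 (k=38): L=136 R=156
Round 3 (k=40): L=156 R=239
Round 4 (k=42): L=239 R=161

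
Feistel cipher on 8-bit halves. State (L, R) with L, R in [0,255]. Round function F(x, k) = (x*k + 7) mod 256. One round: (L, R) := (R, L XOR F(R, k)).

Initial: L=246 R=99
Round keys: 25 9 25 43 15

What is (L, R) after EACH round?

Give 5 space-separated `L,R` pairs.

Round 1 (k=25): L=99 R=68
Round 2 (k=9): L=68 R=8
Round 3 (k=25): L=8 R=139
Round 4 (k=43): L=139 R=104
Round 5 (k=15): L=104 R=148

Answer: 99,68 68,8 8,139 139,104 104,148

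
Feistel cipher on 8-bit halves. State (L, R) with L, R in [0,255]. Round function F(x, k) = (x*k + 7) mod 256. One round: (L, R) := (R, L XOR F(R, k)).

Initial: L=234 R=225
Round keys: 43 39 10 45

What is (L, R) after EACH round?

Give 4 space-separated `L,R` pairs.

Answer: 225,56 56,110 110,107 107,184

Derivation:
Round 1 (k=43): L=225 R=56
Round 2 (k=39): L=56 R=110
Round 3 (k=10): L=110 R=107
Round 4 (k=45): L=107 R=184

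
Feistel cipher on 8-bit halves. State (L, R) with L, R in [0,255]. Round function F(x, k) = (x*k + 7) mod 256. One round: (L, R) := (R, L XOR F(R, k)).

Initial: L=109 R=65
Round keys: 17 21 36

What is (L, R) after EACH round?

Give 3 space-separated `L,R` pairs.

Round 1 (k=17): L=65 R=53
Round 2 (k=21): L=53 R=33
Round 3 (k=36): L=33 R=158

Answer: 65,53 53,33 33,158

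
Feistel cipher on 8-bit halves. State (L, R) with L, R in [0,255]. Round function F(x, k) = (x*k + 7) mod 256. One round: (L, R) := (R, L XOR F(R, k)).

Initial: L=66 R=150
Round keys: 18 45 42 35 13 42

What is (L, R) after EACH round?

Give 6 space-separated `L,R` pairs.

Round 1 (k=18): L=150 R=209
Round 2 (k=45): L=209 R=82
Round 3 (k=42): L=82 R=170
Round 4 (k=35): L=170 R=23
Round 5 (k=13): L=23 R=152
Round 6 (k=42): L=152 R=224

Answer: 150,209 209,82 82,170 170,23 23,152 152,224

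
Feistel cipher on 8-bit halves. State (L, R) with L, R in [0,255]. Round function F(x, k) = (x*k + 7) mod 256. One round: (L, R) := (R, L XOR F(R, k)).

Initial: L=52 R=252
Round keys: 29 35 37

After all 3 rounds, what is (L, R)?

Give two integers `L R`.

Round 1 (k=29): L=252 R=167
Round 2 (k=35): L=167 R=32
Round 3 (k=37): L=32 R=0

Answer: 32 0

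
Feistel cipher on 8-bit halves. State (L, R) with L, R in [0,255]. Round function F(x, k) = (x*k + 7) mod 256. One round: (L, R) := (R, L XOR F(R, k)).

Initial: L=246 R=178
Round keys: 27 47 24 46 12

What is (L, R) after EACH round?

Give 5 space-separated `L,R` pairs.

Answer: 178,59 59,110 110,108 108,1 1,127

Derivation:
Round 1 (k=27): L=178 R=59
Round 2 (k=47): L=59 R=110
Round 3 (k=24): L=110 R=108
Round 4 (k=46): L=108 R=1
Round 5 (k=12): L=1 R=127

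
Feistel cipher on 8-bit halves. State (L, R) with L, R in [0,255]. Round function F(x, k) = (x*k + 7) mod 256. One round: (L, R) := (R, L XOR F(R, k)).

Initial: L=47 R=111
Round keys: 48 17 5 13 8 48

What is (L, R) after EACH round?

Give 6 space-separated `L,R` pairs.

Answer: 111,248 248,16 16,175 175,250 250,120 120,125

Derivation:
Round 1 (k=48): L=111 R=248
Round 2 (k=17): L=248 R=16
Round 3 (k=5): L=16 R=175
Round 4 (k=13): L=175 R=250
Round 5 (k=8): L=250 R=120
Round 6 (k=48): L=120 R=125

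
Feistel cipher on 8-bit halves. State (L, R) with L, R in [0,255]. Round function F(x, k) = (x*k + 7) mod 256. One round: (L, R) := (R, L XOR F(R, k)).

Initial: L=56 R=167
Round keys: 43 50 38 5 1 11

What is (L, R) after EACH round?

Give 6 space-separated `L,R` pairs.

Round 1 (k=43): L=167 R=44
Round 2 (k=50): L=44 R=56
Round 3 (k=38): L=56 R=123
Round 4 (k=5): L=123 R=86
Round 5 (k=1): L=86 R=38
Round 6 (k=11): L=38 R=255

Answer: 167,44 44,56 56,123 123,86 86,38 38,255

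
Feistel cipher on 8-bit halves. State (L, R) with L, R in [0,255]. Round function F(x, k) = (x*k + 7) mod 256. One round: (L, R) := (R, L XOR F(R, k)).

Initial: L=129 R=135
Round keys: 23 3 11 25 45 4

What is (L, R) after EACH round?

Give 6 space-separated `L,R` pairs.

Round 1 (k=23): L=135 R=169
Round 2 (k=3): L=169 R=133
Round 3 (k=11): L=133 R=23
Round 4 (k=25): L=23 R=195
Round 5 (k=45): L=195 R=89
Round 6 (k=4): L=89 R=168

Answer: 135,169 169,133 133,23 23,195 195,89 89,168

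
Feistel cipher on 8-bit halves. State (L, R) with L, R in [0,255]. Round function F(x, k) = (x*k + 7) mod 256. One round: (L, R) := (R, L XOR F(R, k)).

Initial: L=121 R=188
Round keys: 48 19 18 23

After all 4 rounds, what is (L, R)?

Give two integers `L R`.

Round 1 (k=48): L=188 R=62
Round 2 (k=19): L=62 R=29
Round 3 (k=18): L=29 R=47
Round 4 (k=23): L=47 R=93

Answer: 47 93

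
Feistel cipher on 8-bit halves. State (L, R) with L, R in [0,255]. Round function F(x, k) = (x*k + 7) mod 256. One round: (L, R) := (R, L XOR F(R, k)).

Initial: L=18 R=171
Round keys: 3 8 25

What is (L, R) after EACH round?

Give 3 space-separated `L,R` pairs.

Answer: 171,26 26,124 124,57

Derivation:
Round 1 (k=3): L=171 R=26
Round 2 (k=8): L=26 R=124
Round 3 (k=25): L=124 R=57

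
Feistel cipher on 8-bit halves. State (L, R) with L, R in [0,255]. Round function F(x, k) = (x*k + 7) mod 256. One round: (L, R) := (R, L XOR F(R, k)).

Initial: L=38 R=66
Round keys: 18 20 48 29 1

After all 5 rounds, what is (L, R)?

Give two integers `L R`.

Round 1 (k=18): L=66 R=141
Round 2 (k=20): L=141 R=73
Round 3 (k=48): L=73 R=58
Round 4 (k=29): L=58 R=208
Round 5 (k=1): L=208 R=237

Answer: 208 237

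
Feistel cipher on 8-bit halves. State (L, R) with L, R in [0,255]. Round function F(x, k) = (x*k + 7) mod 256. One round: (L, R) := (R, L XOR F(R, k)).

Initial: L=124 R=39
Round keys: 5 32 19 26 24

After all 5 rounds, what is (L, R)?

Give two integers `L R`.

Answer: 33 14

Derivation:
Round 1 (k=5): L=39 R=182
Round 2 (k=32): L=182 R=224
Round 3 (k=19): L=224 R=17
Round 4 (k=26): L=17 R=33
Round 5 (k=24): L=33 R=14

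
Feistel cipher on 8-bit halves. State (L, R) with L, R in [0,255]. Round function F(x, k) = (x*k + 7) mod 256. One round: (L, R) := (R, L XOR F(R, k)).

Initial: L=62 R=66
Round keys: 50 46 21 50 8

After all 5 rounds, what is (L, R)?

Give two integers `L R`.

Round 1 (k=50): L=66 R=213
Round 2 (k=46): L=213 R=15
Round 3 (k=21): L=15 R=151
Round 4 (k=50): L=151 R=138
Round 5 (k=8): L=138 R=192

Answer: 138 192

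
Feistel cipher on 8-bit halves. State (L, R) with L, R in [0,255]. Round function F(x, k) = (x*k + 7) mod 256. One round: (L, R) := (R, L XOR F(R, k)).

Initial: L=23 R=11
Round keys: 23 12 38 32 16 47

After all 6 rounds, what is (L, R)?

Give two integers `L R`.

Answer: 35 19

Derivation:
Round 1 (k=23): L=11 R=19
Round 2 (k=12): L=19 R=224
Round 3 (k=38): L=224 R=84
Round 4 (k=32): L=84 R=103
Round 5 (k=16): L=103 R=35
Round 6 (k=47): L=35 R=19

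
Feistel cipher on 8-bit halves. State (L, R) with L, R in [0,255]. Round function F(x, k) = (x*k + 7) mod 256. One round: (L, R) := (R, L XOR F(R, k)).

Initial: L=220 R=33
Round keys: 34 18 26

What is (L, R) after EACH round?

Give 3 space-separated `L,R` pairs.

Answer: 33,181 181,224 224,114

Derivation:
Round 1 (k=34): L=33 R=181
Round 2 (k=18): L=181 R=224
Round 3 (k=26): L=224 R=114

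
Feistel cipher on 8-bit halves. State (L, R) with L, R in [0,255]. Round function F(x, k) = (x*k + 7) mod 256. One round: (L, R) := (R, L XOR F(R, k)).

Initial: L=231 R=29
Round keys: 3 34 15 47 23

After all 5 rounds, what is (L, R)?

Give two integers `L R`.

Answer: 233 140

Derivation:
Round 1 (k=3): L=29 R=185
Round 2 (k=34): L=185 R=132
Round 3 (k=15): L=132 R=122
Round 4 (k=47): L=122 R=233
Round 5 (k=23): L=233 R=140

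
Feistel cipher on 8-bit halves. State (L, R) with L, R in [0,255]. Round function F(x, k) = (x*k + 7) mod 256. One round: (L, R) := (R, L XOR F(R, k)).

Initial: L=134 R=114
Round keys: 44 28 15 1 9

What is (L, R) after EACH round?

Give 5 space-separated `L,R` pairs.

Answer: 114,25 25,177 177,127 127,55 55,137

Derivation:
Round 1 (k=44): L=114 R=25
Round 2 (k=28): L=25 R=177
Round 3 (k=15): L=177 R=127
Round 4 (k=1): L=127 R=55
Round 5 (k=9): L=55 R=137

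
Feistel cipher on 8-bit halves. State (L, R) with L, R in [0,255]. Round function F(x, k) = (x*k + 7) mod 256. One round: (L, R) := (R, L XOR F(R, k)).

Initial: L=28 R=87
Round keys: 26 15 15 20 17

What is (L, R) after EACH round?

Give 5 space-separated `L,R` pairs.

Answer: 87,193 193,1 1,215 215,210 210,46

Derivation:
Round 1 (k=26): L=87 R=193
Round 2 (k=15): L=193 R=1
Round 3 (k=15): L=1 R=215
Round 4 (k=20): L=215 R=210
Round 5 (k=17): L=210 R=46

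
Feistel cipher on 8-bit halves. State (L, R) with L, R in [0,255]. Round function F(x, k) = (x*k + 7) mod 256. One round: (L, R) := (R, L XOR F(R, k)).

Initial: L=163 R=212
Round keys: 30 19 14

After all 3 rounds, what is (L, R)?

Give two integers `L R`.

Round 1 (k=30): L=212 R=124
Round 2 (k=19): L=124 R=239
Round 3 (k=14): L=239 R=101

Answer: 239 101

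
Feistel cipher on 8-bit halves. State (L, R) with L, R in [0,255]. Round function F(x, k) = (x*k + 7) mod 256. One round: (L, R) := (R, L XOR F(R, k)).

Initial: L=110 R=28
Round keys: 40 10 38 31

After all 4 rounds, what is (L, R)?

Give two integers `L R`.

Answer: 156 150

Derivation:
Round 1 (k=40): L=28 R=9
Round 2 (k=10): L=9 R=125
Round 3 (k=38): L=125 R=156
Round 4 (k=31): L=156 R=150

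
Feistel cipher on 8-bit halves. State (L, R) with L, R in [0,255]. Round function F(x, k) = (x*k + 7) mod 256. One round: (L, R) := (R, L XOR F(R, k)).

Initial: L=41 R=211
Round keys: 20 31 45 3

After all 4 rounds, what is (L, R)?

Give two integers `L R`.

Round 1 (k=20): L=211 R=170
Round 2 (k=31): L=170 R=78
Round 3 (k=45): L=78 R=23
Round 4 (k=3): L=23 R=2

Answer: 23 2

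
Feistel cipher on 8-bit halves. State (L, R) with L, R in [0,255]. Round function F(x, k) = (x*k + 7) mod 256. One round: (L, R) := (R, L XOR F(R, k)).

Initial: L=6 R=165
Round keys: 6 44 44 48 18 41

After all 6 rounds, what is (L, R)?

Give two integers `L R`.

Answer: 101 221

Derivation:
Round 1 (k=6): L=165 R=227
Round 2 (k=44): L=227 R=174
Round 3 (k=44): L=174 R=12
Round 4 (k=48): L=12 R=233
Round 5 (k=18): L=233 R=101
Round 6 (k=41): L=101 R=221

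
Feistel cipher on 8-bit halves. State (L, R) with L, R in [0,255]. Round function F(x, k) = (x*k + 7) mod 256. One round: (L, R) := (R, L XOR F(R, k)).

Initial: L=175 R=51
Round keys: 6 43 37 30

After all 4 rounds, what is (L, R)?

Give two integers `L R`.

Answer: 239 3

Derivation:
Round 1 (k=6): L=51 R=150
Round 2 (k=43): L=150 R=10
Round 3 (k=37): L=10 R=239
Round 4 (k=30): L=239 R=3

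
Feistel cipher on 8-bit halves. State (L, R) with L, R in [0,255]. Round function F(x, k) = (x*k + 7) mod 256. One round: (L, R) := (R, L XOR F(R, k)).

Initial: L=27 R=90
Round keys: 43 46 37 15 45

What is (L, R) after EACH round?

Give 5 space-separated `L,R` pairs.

Answer: 90,62 62,113 113,98 98,180 180,201

Derivation:
Round 1 (k=43): L=90 R=62
Round 2 (k=46): L=62 R=113
Round 3 (k=37): L=113 R=98
Round 4 (k=15): L=98 R=180
Round 5 (k=45): L=180 R=201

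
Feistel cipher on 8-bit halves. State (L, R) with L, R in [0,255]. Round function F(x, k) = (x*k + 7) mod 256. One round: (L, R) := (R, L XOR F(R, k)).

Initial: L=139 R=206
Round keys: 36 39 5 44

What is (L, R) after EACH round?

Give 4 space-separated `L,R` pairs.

Answer: 206,116 116,125 125,12 12,106

Derivation:
Round 1 (k=36): L=206 R=116
Round 2 (k=39): L=116 R=125
Round 3 (k=5): L=125 R=12
Round 4 (k=44): L=12 R=106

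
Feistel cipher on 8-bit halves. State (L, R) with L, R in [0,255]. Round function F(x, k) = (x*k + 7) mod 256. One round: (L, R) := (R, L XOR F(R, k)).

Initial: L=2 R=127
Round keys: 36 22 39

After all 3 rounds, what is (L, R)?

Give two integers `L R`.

Round 1 (k=36): L=127 R=225
Round 2 (k=22): L=225 R=34
Round 3 (k=39): L=34 R=212

Answer: 34 212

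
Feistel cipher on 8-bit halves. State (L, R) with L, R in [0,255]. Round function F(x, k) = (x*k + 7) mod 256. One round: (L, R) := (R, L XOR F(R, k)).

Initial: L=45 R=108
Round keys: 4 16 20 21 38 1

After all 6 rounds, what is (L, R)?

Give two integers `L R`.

Round 1 (k=4): L=108 R=154
Round 2 (k=16): L=154 R=203
Round 3 (k=20): L=203 R=121
Round 4 (k=21): L=121 R=63
Round 5 (k=38): L=63 R=24
Round 6 (k=1): L=24 R=32

Answer: 24 32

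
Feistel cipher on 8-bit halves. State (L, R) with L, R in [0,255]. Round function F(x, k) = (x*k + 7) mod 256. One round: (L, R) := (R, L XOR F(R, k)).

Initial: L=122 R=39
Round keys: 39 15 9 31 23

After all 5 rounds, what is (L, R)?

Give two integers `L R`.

Answer: 206 146

Derivation:
Round 1 (k=39): L=39 R=130
Round 2 (k=15): L=130 R=130
Round 3 (k=9): L=130 R=27
Round 4 (k=31): L=27 R=206
Round 5 (k=23): L=206 R=146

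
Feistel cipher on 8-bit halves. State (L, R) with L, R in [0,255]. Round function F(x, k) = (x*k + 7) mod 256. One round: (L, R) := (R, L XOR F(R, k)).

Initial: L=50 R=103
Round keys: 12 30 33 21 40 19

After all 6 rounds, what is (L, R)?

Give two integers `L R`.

Round 1 (k=12): L=103 R=233
Round 2 (k=30): L=233 R=50
Round 3 (k=33): L=50 R=144
Round 4 (k=21): L=144 R=229
Round 5 (k=40): L=229 R=95
Round 6 (k=19): L=95 R=241

Answer: 95 241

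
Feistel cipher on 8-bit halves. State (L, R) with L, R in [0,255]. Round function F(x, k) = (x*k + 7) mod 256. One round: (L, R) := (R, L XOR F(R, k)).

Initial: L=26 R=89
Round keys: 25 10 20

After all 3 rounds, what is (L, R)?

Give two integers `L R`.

Answer: 2 141

Derivation:
Round 1 (k=25): L=89 R=162
Round 2 (k=10): L=162 R=2
Round 3 (k=20): L=2 R=141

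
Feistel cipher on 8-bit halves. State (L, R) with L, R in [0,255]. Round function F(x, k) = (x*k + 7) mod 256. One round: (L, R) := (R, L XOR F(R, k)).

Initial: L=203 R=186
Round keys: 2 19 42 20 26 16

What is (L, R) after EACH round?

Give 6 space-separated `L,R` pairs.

Round 1 (k=2): L=186 R=176
Round 2 (k=19): L=176 R=173
Round 3 (k=42): L=173 R=217
Round 4 (k=20): L=217 R=86
Round 5 (k=26): L=86 R=26
Round 6 (k=16): L=26 R=241

Answer: 186,176 176,173 173,217 217,86 86,26 26,241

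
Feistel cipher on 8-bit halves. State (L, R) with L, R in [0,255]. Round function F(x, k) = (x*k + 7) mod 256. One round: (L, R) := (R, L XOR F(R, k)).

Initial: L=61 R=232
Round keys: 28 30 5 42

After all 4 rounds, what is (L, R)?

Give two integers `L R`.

Round 1 (k=28): L=232 R=90
Round 2 (k=30): L=90 R=123
Round 3 (k=5): L=123 R=52
Round 4 (k=42): L=52 R=244

Answer: 52 244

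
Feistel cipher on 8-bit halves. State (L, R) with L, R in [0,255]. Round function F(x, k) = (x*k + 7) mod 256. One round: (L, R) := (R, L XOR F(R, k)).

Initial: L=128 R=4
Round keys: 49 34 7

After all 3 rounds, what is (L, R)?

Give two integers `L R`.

Answer: 249 157

Derivation:
Round 1 (k=49): L=4 R=75
Round 2 (k=34): L=75 R=249
Round 3 (k=7): L=249 R=157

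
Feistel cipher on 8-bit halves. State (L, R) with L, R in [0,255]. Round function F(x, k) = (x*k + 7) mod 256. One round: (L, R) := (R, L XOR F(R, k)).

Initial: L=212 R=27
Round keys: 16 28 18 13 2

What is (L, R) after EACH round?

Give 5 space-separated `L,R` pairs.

Answer: 27,99 99,192 192,228 228,91 91,89

Derivation:
Round 1 (k=16): L=27 R=99
Round 2 (k=28): L=99 R=192
Round 3 (k=18): L=192 R=228
Round 4 (k=13): L=228 R=91
Round 5 (k=2): L=91 R=89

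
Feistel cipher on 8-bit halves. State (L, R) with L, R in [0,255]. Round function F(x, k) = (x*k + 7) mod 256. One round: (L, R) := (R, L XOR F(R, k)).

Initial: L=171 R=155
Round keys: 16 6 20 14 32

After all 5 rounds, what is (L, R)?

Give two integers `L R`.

Answer: 149 172

Derivation:
Round 1 (k=16): L=155 R=28
Round 2 (k=6): L=28 R=52
Round 3 (k=20): L=52 R=11
Round 4 (k=14): L=11 R=149
Round 5 (k=32): L=149 R=172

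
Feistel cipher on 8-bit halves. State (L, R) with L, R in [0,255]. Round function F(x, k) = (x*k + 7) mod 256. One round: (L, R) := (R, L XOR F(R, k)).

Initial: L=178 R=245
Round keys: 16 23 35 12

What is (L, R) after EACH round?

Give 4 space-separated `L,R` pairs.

Answer: 245,229 229,111 111,209 209,188

Derivation:
Round 1 (k=16): L=245 R=229
Round 2 (k=23): L=229 R=111
Round 3 (k=35): L=111 R=209
Round 4 (k=12): L=209 R=188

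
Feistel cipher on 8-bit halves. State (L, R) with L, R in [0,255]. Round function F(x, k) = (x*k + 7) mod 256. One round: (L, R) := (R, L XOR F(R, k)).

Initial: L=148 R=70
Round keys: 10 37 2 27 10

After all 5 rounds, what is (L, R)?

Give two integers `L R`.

Round 1 (k=10): L=70 R=87
Round 2 (k=37): L=87 R=220
Round 3 (k=2): L=220 R=232
Round 4 (k=27): L=232 R=163
Round 5 (k=10): L=163 R=141

Answer: 163 141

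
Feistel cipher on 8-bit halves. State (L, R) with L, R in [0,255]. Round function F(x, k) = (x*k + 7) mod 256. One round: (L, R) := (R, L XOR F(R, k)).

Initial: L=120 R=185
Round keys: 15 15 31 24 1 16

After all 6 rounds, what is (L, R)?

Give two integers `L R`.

Round 1 (k=15): L=185 R=166
Round 2 (k=15): L=166 R=120
Round 3 (k=31): L=120 R=41
Round 4 (k=24): L=41 R=167
Round 5 (k=1): L=167 R=135
Round 6 (k=16): L=135 R=208

Answer: 135 208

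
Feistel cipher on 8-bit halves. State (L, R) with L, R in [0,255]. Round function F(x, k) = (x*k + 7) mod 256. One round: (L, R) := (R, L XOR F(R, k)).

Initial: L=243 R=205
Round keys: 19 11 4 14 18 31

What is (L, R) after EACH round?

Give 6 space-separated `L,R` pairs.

Answer: 205,205 205,27 27,190 190,112 112,89 89,190

Derivation:
Round 1 (k=19): L=205 R=205
Round 2 (k=11): L=205 R=27
Round 3 (k=4): L=27 R=190
Round 4 (k=14): L=190 R=112
Round 5 (k=18): L=112 R=89
Round 6 (k=31): L=89 R=190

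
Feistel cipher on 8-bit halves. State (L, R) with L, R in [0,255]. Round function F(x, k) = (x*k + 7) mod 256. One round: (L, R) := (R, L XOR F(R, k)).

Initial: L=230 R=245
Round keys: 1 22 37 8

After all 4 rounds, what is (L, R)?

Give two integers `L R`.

Round 1 (k=1): L=245 R=26
Round 2 (k=22): L=26 R=182
Round 3 (k=37): L=182 R=79
Round 4 (k=8): L=79 R=201

Answer: 79 201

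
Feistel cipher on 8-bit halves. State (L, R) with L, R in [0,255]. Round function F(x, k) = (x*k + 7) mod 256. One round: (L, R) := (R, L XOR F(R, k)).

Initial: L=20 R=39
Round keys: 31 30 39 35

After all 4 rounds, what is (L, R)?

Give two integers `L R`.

Round 1 (k=31): L=39 R=212
Round 2 (k=30): L=212 R=248
Round 3 (k=39): L=248 R=27
Round 4 (k=35): L=27 R=64

Answer: 27 64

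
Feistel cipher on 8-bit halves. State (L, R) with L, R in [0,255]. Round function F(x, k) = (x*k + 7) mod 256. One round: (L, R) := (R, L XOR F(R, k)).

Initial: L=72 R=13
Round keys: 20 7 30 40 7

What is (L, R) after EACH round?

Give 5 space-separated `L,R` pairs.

Answer: 13,67 67,209 209,198 198,38 38,215

Derivation:
Round 1 (k=20): L=13 R=67
Round 2 (k=7): L=67 R=209
Round 3 (k=30): L=209 R=198
Round 4 (k=40): L=198 R=38
Round 5 (k=7): L=38 R=215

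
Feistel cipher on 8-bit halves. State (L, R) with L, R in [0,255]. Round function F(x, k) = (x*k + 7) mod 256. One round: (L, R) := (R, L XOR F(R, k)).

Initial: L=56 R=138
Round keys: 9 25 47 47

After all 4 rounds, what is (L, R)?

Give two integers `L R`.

Answer: 108 105

Derivation:
Round 1 (k=9): L=138 R=217
Round 2 (k=25): L=217 R=178
Round 3 (k=47): L=178 R=108
Round 4 (k=47): L=108 R=105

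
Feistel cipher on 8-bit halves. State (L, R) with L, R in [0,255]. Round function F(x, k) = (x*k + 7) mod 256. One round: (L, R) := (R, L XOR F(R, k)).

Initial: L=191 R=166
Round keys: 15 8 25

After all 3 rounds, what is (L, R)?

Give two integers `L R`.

Answer: 81 142

Derivation:
Round 1 (k=15): L=166 R=126
Round 2 (k=8): L=126 R=81
Round 3 (k=25): L=81 R=142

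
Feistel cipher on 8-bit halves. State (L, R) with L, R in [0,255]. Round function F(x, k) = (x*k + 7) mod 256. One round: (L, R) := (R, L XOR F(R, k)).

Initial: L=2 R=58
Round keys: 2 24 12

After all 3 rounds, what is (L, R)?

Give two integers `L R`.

Round 1 (k=2): L=58 R=121
Round 2 (k=24): L=121 R=101
Round 3 (k=12): L=101 R=186

Answer: 101 186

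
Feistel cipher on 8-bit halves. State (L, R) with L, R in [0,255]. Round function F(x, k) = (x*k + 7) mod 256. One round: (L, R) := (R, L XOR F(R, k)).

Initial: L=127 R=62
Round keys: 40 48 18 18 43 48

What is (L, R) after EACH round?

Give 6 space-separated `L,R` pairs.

Answer: 62,200 200,185 185,193 193,32 32,166 166,7

Derivation:
Round 1 (k=40): L=62 R=200
Round 2 (k=48): L=200 R=185
Round 3 (k=18): L=185 R=193
Round 4 (k=18): L=193 R=32
Round 5 (k=43): L=32 R=166
Round 6 (k=48): L=166 R=7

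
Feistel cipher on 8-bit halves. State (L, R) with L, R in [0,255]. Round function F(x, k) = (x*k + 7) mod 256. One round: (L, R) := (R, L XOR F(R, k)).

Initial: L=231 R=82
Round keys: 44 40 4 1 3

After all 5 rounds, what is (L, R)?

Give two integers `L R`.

Answer: 63 103

Derivation:
Round 1 (k=44): L=82 R=248
Round 2 (k=40): L=248 R=149
Round 3 (k=4): L=149 R=163
Round 4 (k=1): L=163 R=63
Round 5 (k=3): L=63 R=103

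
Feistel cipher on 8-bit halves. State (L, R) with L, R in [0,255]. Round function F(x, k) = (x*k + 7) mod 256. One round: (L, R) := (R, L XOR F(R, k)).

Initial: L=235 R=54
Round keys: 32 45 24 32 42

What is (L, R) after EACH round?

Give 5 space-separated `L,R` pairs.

Answer: 54,44 44,245 245,211 211,146 146,40

Derivation:
Round 1 (k=32): L=54 R=44
Round 2 (k=45): L=44 R=245
Round 3 (k=24): L=245 R=211
Round 4 (k=32): L=211 R=146
Round 5 (k=42): L=146 R=40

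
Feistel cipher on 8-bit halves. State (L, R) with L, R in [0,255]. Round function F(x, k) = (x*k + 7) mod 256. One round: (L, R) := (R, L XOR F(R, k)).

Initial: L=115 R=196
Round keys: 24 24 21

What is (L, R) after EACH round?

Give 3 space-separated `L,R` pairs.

Answer: 196,20 20,35 35,242

Derivation:
Round 1 (k=24): L=196 R=20
Round 2 (k=24): L=20 R=35
Round 3 (k=21): L=35 R=242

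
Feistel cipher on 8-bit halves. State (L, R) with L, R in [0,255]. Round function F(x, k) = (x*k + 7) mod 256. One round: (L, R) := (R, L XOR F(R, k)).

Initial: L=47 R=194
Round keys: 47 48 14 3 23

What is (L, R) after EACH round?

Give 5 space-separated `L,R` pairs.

Answer: 194,138 138,37 37,135 135,185 185,33

Derivation:
Round 1 (k=47): L=194 R=138
Round 2 (k=48): L=138 R=37
Round 3 (k=14): L=37 R=135
Round 4 (k=3): L=135 R=185
Round 5 (k=23): L=185 R=33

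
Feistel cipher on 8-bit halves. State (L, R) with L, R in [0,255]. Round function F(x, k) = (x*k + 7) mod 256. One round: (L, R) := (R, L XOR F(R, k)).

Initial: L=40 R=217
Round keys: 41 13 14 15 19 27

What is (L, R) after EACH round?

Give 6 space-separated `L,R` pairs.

Answer: 217,224 224,190 190,139 139,146 146,86 86,139

Derivation:
Round 1 (k=41): L=217 R=224
Round 2 (k=13): L=224 R=190
Round 3 (k=14): L=190 R=139
Round 4 (k=15): L=139 R=146
Round 5 (k=19): L=146 R=86
Round 6 (k=27): L=86 R=139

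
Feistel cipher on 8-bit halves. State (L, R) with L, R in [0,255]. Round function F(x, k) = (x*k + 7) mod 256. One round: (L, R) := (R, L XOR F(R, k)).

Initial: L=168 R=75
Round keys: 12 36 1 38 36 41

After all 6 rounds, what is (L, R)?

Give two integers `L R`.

Round 1 (k=12): L=75 R=35
Round 2 (k=36): L=35 R=184
Round 3 (k=1): L=184 R=156
Round 4 (k=38): L=156 R=151
Round 5 (k=36): L=151 R=223
Round 6 (k=41): L=223 R=41

Answer: 223 41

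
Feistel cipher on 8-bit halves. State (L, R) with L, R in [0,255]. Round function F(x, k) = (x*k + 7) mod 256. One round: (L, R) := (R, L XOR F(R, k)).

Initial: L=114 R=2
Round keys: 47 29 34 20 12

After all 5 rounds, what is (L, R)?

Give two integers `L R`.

Round 1 (k=47): L=2 R=23
Round 2 (k=29): L=23 R=160
Round 3 (k=34): L=160 R=80
Round 4 (k=20): L=80 R=231
Round 5 (k=12): L=231 R=139

Answer: 231 139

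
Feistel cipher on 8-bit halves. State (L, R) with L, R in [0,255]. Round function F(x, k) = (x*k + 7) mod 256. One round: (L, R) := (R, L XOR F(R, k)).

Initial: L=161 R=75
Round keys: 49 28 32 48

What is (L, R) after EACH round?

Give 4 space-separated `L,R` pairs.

Answer: 75,195 195,16 16,196 196,215

Derivation:
Round 1 (k=49): L=75 R=195
Round 2 (k=28): L=195 R=16
Round 3 (k=32): L=16 R=196
Round 4 (k=48): L=196 R=215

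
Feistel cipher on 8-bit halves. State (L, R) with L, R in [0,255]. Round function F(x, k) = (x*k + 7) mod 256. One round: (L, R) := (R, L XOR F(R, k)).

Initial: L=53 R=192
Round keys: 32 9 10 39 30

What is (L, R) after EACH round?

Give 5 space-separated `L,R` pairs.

Round 1 (k=32): L=192 R=50
Round 2 (k=9): L=50 R=9
Round 3 (k=10): L=9 R=83
Round 4 (k=39): L=83 R=165
Round 5 (k=30): L=165 R=14

Answer: 192,50 50,9 9,83 83,165 165,14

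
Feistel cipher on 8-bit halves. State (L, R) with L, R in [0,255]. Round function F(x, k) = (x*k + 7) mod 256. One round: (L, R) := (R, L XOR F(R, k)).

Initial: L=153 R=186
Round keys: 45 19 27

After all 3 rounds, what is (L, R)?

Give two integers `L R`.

Round 1 (k=45): L=186 R=32
Round 2 (k=19): L=32 R=221
Round 3 (k=27): L=221 R=118

Answer: 221 118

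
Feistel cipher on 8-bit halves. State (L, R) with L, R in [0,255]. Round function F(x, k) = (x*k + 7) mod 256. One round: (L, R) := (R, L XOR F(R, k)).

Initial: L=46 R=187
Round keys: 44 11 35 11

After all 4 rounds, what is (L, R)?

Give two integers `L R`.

Answer: 51 189

Derivation:
Round 1 (k=44): L=187 R=5
Round 2 (k=11): L=5 R=133
Round 3 (k=35): L=133 R=51
Round 4 (k=11): L=51 R=189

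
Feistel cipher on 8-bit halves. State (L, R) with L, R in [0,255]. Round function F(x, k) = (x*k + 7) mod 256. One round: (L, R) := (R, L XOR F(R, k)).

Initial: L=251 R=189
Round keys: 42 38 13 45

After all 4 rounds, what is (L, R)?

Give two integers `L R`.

Answer: 15 228

Derivation:
Round 1 (k=42): L=189 R=242
Round 2 (k=38): L=242 R=78
Round 3 (k=13): L=78 R=15
Round 4 (k=45): L=15 R=228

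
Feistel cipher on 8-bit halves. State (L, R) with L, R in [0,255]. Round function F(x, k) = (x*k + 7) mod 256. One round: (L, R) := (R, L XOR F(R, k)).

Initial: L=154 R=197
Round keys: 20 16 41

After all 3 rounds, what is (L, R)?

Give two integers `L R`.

Round 1 (k=20): L=197 R=241
Round 2 (k=16): L=241 R=210
Round 3 (k=41): L=210 R=88

Answer: 210 88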